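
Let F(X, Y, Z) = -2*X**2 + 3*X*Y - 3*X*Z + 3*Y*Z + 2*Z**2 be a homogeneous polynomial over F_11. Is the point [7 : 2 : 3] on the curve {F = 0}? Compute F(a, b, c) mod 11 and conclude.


F(7,2,3) ≡ 5 (mod 11); P is NOT on the curve.

Evaluate F(7, 2, 3) term-by-term (mod 11).
  -2*X**2 ↦ -2·49·1·1 = -98
  3*X*Y ↦ 3·7·2·1 = 42
  -3*X*Z ↦ -3·7·1·3 = -63
  3*Y*Z ↦ 3·1·2·3 = 18
  2*Z**2 ↦ 2·1·1·9 = 18
Sum: F(7, 2, 3) = (-98) + (42) + (-63) + (18) + (18) = -83.
Reducing mod 11: -83 ≡ 5 (mod 11).
Since F(a, b, c) ≡ 5 ≠ 0 (mod 11), P does NOT lie on the curve.


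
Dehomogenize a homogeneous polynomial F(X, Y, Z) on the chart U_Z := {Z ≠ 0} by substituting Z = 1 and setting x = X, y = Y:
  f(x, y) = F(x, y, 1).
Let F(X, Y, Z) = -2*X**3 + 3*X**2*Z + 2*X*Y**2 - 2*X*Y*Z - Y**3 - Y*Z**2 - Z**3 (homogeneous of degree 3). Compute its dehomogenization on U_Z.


f(x, y) = -2*x**3 + 3*x**2 + 2*x*y**2 - 2*x*y - y**3 - y - 1

On U_Z we set Z = 1. Each monomial c·X^i·Y^j·Z^k in F becomes c·x^i·y^j·1^k = c·x^i·y^j.
Substituting Z = 1: F(X, Y, 1) = -2*x**3 + 3*x**2 + 2*x*y**2 - 2*x*y - y**3 - y - 1.
Note: deg(f) ≤ deg(F) = 3; strict inequality happens when F is divisible by Z (lost terms).


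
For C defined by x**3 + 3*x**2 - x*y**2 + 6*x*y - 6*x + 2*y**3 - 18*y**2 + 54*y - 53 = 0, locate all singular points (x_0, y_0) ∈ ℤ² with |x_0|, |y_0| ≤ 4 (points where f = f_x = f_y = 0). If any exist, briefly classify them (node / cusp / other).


Singular points: {(-1, 3)}; classification: cusp.

Compute partial derivatives:
  f_x = 3*x**2 + 6*x - y**2 + 6*y - 6.
  f_y = -2*x*y + 6*x + 6*y**2 - 36*y + 54.
Scan x_0 ∈ {−4, ..., 4}. For each x_0, f_y(x_0, y) is a polynomial in y; find its integer roots y ∈ {−4, ..., 4}, then test f_x and f at those candidates.
  x = -4: f_y(-4, y) = 6*y**2 - 28*y + 30; vanishes at y ∈ {3}. (-4, 3): f_x = 27 ≠ 0.
  x = -3: f_y(-3, y) = 6*y**2 - 30*y + 36; vanishes at y ∈ {2, 3}. (-3, 2): f_x = 11 ≠ 0; (-3, 3): f_x = 12 ≠ 0.
  x = -2: f_y(-2, y) = 6*y**2 - 32*y + 42; vanishes at y ∈ {3}. (-2, 3): f_x = 3 ≠ 0.
  x = -1: f_y(-1, y) = 6*y**2 - 34*y + 48; vanishes at y ∈ {3}. (-1, 3): f_x = 0, f = 0 — SINGULAR.
  x = 0: f_y(0, y) = 6*y**2 - 36*y + 54; vanishes at y ∈ {3}. (0, 3): f_x = 3 ≠ 0.
  x = 1: f_y(1, y) = 6*y**2 - 38*y + 60; vanishes at y ∈ {3}. (1, 3): f_x = 12 ≠ 0.
  x = 2: f_y(2, y) = 6*y**2 - 40*y + 66; vanishes at y ∈ {3}. (2, 3): f_x = 27 ≠ 0.
  x = 3: f_y(3, y) = 6*y**2 - 42*y + 72; vanishes at y ∈ {3, 4}. (3, 3): f_x = 48 ≠ 0; (3, 4): f_x = 47 ≠ 0.
  x = 4: f_y(4, y) = 6*y**2 - 44*y + 78; vanishes at y ∈ {3}. (4, 3): f_x = 75 ≠ 0.
Only singular point on the grid: (-1, 3).
Classify: substitute x = -1 + u, y = 3 + v and expand: f = u**3 - u*v**2 + 2*v**3 + v**2.
No constant or linear terms (consistent with a singular point). Quadratic part: v**2. Cubic part: u**3 - u*v**2 + 2*v**3.
The quadratic part v**2 is a perfect square, so there is a single (double) tangent line v = 0, i.e. y = 3. Restricting the cubic part to that line (v = 0) leaves u**3 ≠ 0, so f is not divisible by v and the branch is v² ≈ -u**3 to lowest order — this is a cusp.
Classification: cusp.


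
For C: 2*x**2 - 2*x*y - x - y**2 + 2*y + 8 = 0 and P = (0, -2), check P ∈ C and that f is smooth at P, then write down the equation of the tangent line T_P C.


Tangent line at P: 3*x + 6*y + 12 = 0.

Step 1: f(0, -2) = 0, so P lies on C.
Step 2: partial derivatives
  f_x(x, y) = 4*x - 2*y - 1, f_y(x, y) = -2*x - 2*y + 2.
  f_x(P) = 3, f_y(P) = 6 (gradient nonzero, so P is smooth).
Step 3: tangent line at P: 3·(x − 0) + 6·(y − -2) = 0.
Expanding: 3*x + 6*y + 12 = 0.


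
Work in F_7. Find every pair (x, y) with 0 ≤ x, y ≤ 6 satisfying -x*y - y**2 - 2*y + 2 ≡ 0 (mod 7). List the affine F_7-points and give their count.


Affine F_7-points: {(4, 2), (4, 6), (5, 3), (5, 4), (6, 1), (6, 5)}; count = 6.

For each of the 49 pairs (x, y) ∈ F_7², evaluate f(x, y) mod 7. Record the zeros.
  x = 0: [0↦2, 1↦6, 2↦1, 3↦1, 4↦6, 5↦2, 6↦3]  zeros at y ∈ ∅
  x = 1: [0↦2, 1↦5, 2↦6, 3↦5, 4↦2, 5↦4, 6↦4]  zeros at y ∈ ∅
  x = 2: [0↦2, 1↦4, 2↦4, 3↦2, 4↦5, 5↦6, 6↦5]  zeros at y ∈ ∅
  x = 3: [0↦2, 1↦3, 2↦2, 3↦6, 4↦1, 5↦1, 6↦6]  zeros at y ∈ ∅
  x = 4: [0↦2, 1↦2, 2↦0, 3↦3, 4↦4, 5↦3, 6↦0]  zeros at y ∈ {2, 6}
  x = 5: [0↦2, 1↦1, 2↦5, 3↦0, 4↦0, 5↦5, 6↦1]  zeros at y ∈ {3, 4}
  x = 6: [0↦2, 1↦0, 2↦3, 3↦4, 4↦3, 5↦0, 6↦2]  zeros at y ∈ {1, 5}
Collecting zeros: affine points = {(4, 2), (4, 6), (5, 3), (5, 4), (6, 1), (6, 5)}.
Total count |C(F_7)_aff| = 6.


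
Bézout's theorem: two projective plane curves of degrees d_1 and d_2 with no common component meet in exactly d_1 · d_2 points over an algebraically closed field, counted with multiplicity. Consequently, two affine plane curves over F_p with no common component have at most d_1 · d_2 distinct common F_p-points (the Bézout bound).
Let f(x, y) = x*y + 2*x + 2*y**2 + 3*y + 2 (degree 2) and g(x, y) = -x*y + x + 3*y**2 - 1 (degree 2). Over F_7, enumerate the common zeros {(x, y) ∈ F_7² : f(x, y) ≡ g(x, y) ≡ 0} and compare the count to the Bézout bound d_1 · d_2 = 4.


Common zeros: {(4, 4), (6, 6)}; count = 2; Bézout bound = 4.

deg(f) = 2, deg(g) = 2, so Bézout bound = 4.
Scan x ∈ F_7. For each x, list the y ∈ F_7 with f(x, y) ≡ 0 and those with g(x, y) ≡ 0 (mod 7); the common zeros in that column are the intersection.
  x = 0: f ≡ 0 at y ∈ {1}; g ≡ 0 at y ∈ ∅; common: ∅.
  x = 1: f ≡ 0 at y ∈ ∅; g ≡ 0 at y ∈ {0, 5}; common: ∅.
  x = 2: f ≡ 0 at y ∈ ∅; g ≡ 0 at y ∈ ∅; common: ∅.
  x = 3: f ≡ 0 at y ∈ {2}; g ≡ 0 at y ∈ ∅; common: ∅.
  x = 4: f ≡ 0 at y ∈ {3, 4}; g ≡ 0 at y ∈ {2, 4}; common: {4}.
  x = 5: f ≡ 0 at y ∈ ∅; g ≡ 0 at y ∈ ∅; common: ∅.
  x = 6: f ≡ 0 at y ∈ {0, 6}; g ≡ 0 at y ∈ {3, 6}; common: {6}.
Collecting: common zeros = {(4, 4), (6, 6)}, so the count is 2.
Comparison with the Bézout bound: 2 ≤ 4 = deg(f)·deg(g), as expected for curves with no common component (the affine F_7-count falls short of the bound because intersections may lie at infinity, over extension fields, or carry multiplicity).


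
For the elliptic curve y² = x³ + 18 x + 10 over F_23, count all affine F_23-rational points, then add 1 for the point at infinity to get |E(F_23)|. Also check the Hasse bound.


Affine points = {(1, 11), (1, 12), (2, 10), (2, 13), (4, 10), (4, 13), (5, 8), (5, 15), (6, 9), (6, 14), (9, 2), (9, 21), (13, 7), (13, 16), (14, 4), (14, 19), (16, 1), (16, 22), (17, 10), (17, 13), (18, 5), (18, 18), (19, 9), (19, 14), (21, 9), (21, 14)}; affine count = 26; |E(F_23)| = 27.

Discriminant check: Δ ∝ 4a³ + 27b² = 4·18³ + 27·10² = 4·5832 + 27·100 ≡ 15 (mod 23). Nonzero ⇒ E is nonsingular.
For each x ∈ F_23, compute rhs = x³ + 18·x + 10 mod 23, then count y ∈ F_23 with y² ≡ rhs.
  x = 0: rhs = 10, matching y values: none (0 points).
  x = 1: rhs = 6, matching y values: 11, 12 (2 points).
  x = 2: rhs = 8, matching y values: 10, 13 (2 points).
  x = 3: rhs = 22, matching y values: none (0 points).
  x = 4: rhs = 8, matching y values: 10, 13 (2 points).
  x = 5: rhs = 18, matching y values: 8, 15 (2 points).
  x = 6: rhs = 12, matching y values: 9, 14 (2 points).
  x = 7: rhs = 19, matching y values: none (0 points).
  x = 8: rhs = 22, matching y values: none (0 points).
  x = 9: rhs = 4, matching y values: 2, 21 (2 points).
  x = 10: rhs = 17, matching y values: none (0 points).
  x = 11: rhs = 21, matching y values: none (0 points).
  x = 12: rhs = 22, matching y values: none (0 points).
  x = 13: rhs = 3, matching y values: 7, 16 (2 points).
  x = 14: rhs = 16, matching y values: 4, 19 (2 points).
  x = 15: rhs = 21, matching y values: none (0 points).
  x = 16: rhs = 1, matching y values: 1, 22 (2 points).
  x = 17: rhs = 8, matching y values: 10, 13 (2 points).
  x = 18: rhs = 2, matching y values: 5, 18 (2 points).
  x = 19: rhs = 12, matching y values: 9, 14 (2 points).
  x = 20: rhs = 21, matching y values: none (0 points).
  x = 21: rhs = 12, matching y values: 9, 14 (2 points).
  x = 22: rhs = 14, matching y values: none (0 points).
Total affine count: 26.
Full point count |E(F_23)| = 26 + 1 = 27.
Hasse bound: |27 − (23+1)| = |3| = 3 ≤ 2√23 ≈ 9.5917 ✓.


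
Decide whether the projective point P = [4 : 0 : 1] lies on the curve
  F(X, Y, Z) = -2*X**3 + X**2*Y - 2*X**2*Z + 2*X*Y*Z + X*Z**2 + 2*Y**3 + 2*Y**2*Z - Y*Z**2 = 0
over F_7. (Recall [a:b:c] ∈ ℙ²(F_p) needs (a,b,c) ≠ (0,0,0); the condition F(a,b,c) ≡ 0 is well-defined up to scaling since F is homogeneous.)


F(4,0,1) ≡ 5 (mod 7); P is NOT on the curve.

Evaluate F(4, 0, 1) term-by-term (mod 7).
  -2*X**3 ↦ -2·64·1·1 = -128
  X**2*Y ↦ 1·16·0·1 = 0
  -2*X**2*Z ↦ -2·16·1·1 = -32
  2*X*Y*Z ↦ 2·4·0·1 = 0
  X*Z**2 ↦ 1·4·1·1 = 4
  2*Y**3 ↦ 2·1·0·1 = 0
  2*Y**2*Z ↦ 2·1·0·1 = 0
  -Y*Z**2 ↦ -1·1·0·1 = 0
Sum: F(4, 0, 1) = (-128) + (0) + (-32) + (0) + (4) + (0) + (0) + (0) = -156.
Reducing mod 7: -156 ≡ 5 (mod 7).
Since F(a, b, c) ≡ 5 ≠ 0 (mod 7), P does NOT lie on the curve.


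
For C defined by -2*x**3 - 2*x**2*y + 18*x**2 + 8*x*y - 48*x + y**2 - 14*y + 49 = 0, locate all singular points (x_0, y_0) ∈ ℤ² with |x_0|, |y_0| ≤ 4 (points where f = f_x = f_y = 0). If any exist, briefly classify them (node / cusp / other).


Singular points: {(2, 3)}; classification: cusp.

Compute partial derivatives:
  f_x = -6*x**2 - 4*x*y + 36*x + 8*y - 48.
  f_y = -2*x**2 + 8*x + 2*y - 14.
Scan x_0 ∈ {−4, ..., 4}. For each x_0, f_y(x_0, y) is a polynomial in y; find its integer roots y ∈ {−4, ..., 4}, then test f_x and f at those candidates.
  x = -4: f_y(-4, y) = 2*y - 78; no integer root y with |y| ≤ 4.
  x = -3: f_y(-3, y) = 2*y - 56; no integer root y with |y| ≤ 4.
  x = -2: f_y(-2, y) = 2*y - 38; no integer root y with |y| ≤ 4.
  x = -1: f_y(-1, y) = 2*y - 24; no integer root y with |y| ≤ 4.
  x = 0: f_y(0, y) = 2*y - 14; no integer root y with |y| ≤ 4.
  x = 1: f_y(1, y) = 2*y - 8; vanishes at y ∈ {4}. (1, 4): f_x = -2 ≠ 0.
  x = 2: f_y(2, y) = 2*y - 6; vanishes at y ∈ {3}. (2, 3): f_x = 0, f = 0 — SINGULAR.
  x = 3: f_y(3, y) = 2*y - 8; vanishes at y ∈ {4}. (3, 4): f_x = -10 ≠ 0.
  x = 4: f_y(4, y) = 2*y - 14; no integer root y with |y| ≤ 4.
Only singular point on the grid: (2, 3).
Classify: substitute x = 2 + u, y = 3 + v and expand: f = -2*u**3 - 2*u**2*v + v**2.
No constant or linear terms (consistent with a singular point). Quadratic part: v**2. Cubic part: -2*u**3 - 2*u**2*v.
The quadratic part v**2 is a perfect square, so there is a single (double) tangent line v = 0, i.e. y = 3. Restricting the cubic part to that line (v = 0) leaves -2*u**3 ≠ 0, so f is not divisible by v and the branch is v² ≈ 2*u**3 to lowest order — this is a cusp.
Classification: cusp.


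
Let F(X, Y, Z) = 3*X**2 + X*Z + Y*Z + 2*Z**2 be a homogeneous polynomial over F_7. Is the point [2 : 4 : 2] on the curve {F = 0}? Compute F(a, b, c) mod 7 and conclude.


F(2,4,2) ≡ 4 (mod 7); P is NOT on the curve.

Evaluate F(2, 4, 2) term-by-term (mod 7).
  3*X**2 ↦ 3·4·1·1 = 12
  X*Z ↦ 1·2·1·2 = 4
  Y*Z ↦ 1·1·4·2 = 8
  2*Z**2 ↦ 2·1·1·4 = 8
Sum: F(2, 4, 2) = (12) + (4) + (8) + (8) = 32.
Reducing mod 7: 32 ≡ 4 (mod 7).
Since F(a, b, c) ≡ 4 ≠ 0 (mod 7), P does NOT lie on the curve.


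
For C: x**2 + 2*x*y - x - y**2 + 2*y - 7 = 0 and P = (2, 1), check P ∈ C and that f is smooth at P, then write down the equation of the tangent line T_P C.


Tangent line at P: 5*x + 4*y - 14 = 0.

Step 1: f(2, 1) = 0, so P lies on C.
Step 2: partial derivatives
  f_x(x, y) = 2*x + 2*y - 1, f_y(x, y) = 2*x - 2*y + 2.
  f_x(P) = 5, f_y(P) = 4 (gradient nonzero, so P is smooth).
Step 3: tangent line at P: 5·(x − 2) + 4·(y − 1) = 0.
Expanding: 5*x + 4*y - 14 = 0.


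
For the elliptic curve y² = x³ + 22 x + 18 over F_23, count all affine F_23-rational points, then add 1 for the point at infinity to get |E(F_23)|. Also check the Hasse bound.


Affine points = {(0, 8), (0, 15), (1, 8), (1, 15), (2, 1), (2, 22), (4, 3), (4, 20), (5, 0), (7, 3), (7, 20), (8, 4), (8, 19), (9, 5), (9, 18), (11, 2), (11, 21), (12, 3), (12, 20), (16, 2), (16, 21), (18, 6), (18, 17), (19, 2), (19, 21), (21, 9), (21, 14), (22, 8), (22, 15)}; affine count = 29; |E(F_23)| = 30.

Discriminant check: Δ ∝ 4a³ + 27b² = 4·22³ + 27·18² = 4·10648 + 27·324 ≡ 4 (mod 23). Nonzero ⇒ E is nonsingular.
For each x ∈ F_23, compute rhs = x³ + 22·x + 18 mod 23, then count y ∈ F_23 with y² ≡ rhs.
  x = 0: rhs = 18, matching y values: 8, 15 (2 points).
  x = 1: rhs = 18, matching y values: 8, 15 (2 points).
  x = 2: rhs = 1, matching y values: 1, 22 (2 points).
  x = 3: rhs = 19, matching y values: none (0 points).
  x = 4: rhs = 9, matching y values: 3, 20 (2 points).
  x = 5: rhs = 0, matching y values: 0 (1 points).
  x = 6: rhs = 21, matching y values: none (0 points).
  x = 7: rhs = 9, matching y values: 3, 20 (2 points).
  x = 8: rhs = 16, matching y values: 4, 19 (2 points).
  x = 9: rhs = 2, matching y values: 5, 18 (2 points).
  x = 10: rhs = 19, matching y values: none (0 points).
  x = 11: rhs = 4, matching y values: 2, 21 (2 points).
  x = 12: rhs = 9, matching y values: 3, 20 (2 points).
  x = 13: rhs = 17, matching y values: none (0 points).
  x = 14: rhs = 11, matching y values: none (0 points).
  x = 15: rhs = 20, matching y values: none (0 points).
  x = 16: rhs = 4, matching y values: 2, 21 (2 points).
  x = 17: rhs = 15, matching y values: none (0 points).
  x = 18: rhs = 13, matching y values: 6, 17 (2 points).
  x = 19: rhs = 4, matching y values: 2, 21 (2 points).
  x = 20: rhs = 17, matching y values: none (0 points).
  x = 21: rhs = 12, matching y values: 9, 14 (2 points).
  x = 22: rhs = 18, matching y values: 8, 15 (2 points).
Total affine count: 29.
Full point count |E(F_23)| = 29 + 1 = 30.
Hasse bound: |30 − (23+1)| = |6| = 6 ≤ 2√23 ≈ 9.5917 ✓.


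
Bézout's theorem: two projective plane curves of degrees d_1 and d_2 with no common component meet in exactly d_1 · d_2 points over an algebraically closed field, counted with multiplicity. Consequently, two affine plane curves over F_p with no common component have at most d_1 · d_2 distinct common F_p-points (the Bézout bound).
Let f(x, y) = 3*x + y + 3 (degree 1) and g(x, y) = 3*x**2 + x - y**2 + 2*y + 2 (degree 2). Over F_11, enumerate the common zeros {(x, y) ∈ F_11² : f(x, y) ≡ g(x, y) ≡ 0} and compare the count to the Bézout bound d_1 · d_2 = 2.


Common zeros: ∅; count = 0; Bézout bound = 2.

deg(f) = 1, deg(g) = 2, so Bézout bound = 2.
Scan x ∈ F_11. For each x, list the y ∈ F_11 with f(x, y) ≡ 0 and those with g(x, y) ≡ 0 (mod 11); the common zeros in that column are the intersection.
  x = 0: f ≡ 0 at y ∈ {8}; g ≡ 0 at y ∈ {6, 7}; common: ∅.
  x = 1: f ≡ 0 at y ∈ {5}; g ≡ 0 at y ∈ ∅; common: ∅.
  x = 2: f ≡ 0 at y ∈ {2}; g ≡ 0 at y ∈ ∅; common: ∅.
  x = 3: f ≡ 0 at y ∈ {10}; g ≡ 0 at y ∈ {1}; common: ∅.
  x = 4: f ≡ 0 at y ∈ {7}; g ≡ 0 at y ∈ {1}; common: ∅.
  x = 5: f ≡ 0 at y ∈ {4}; g ≡ 0 at y ∈ ∅; common: ∅.
  x = 6: f ≡ 0 at y ∈ {1}; g ≡ 0 at y ∈ ∅; common: ∅.
  x = 7: f ≡ 0 at y ∈ {9}; g ≡ 0 at y ∈ {6, 7}; common: ∅.
  x = 8: f ≡ 0 at y ∈ {6}; g ≡ 0 at y ∈ {5, 8}; common: ∅.
  x = 9: f ≡ 0 at y ∈ {3}; g ≡ 0 at y ∈ ∅; common: ∅.
  x = 10: f ≡ 0 at y ∈ {0}; g ≡ 0 at y ∈ {5, 8}; common: ∅.
Collecting: common zeros = ∅, so the count is 0.
Comparison with the Bézout bound: 0 ≤ 2 = deg(f)·deg(g), as expected for curves with no common component (the affine F_11-count falls short of the bound because intersections may lie at infinity, over extension fields, or carry multiplicity).


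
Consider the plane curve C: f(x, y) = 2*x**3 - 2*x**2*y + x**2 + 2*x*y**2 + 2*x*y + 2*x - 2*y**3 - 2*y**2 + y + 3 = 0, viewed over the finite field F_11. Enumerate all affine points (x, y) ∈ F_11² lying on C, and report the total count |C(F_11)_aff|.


Affine F_11-points: {(0, 1), (0, 3), (0, 6), (1, 6), (1, 7), (1, 9), (3, 7), (5, 4), (7, 4), (8, 4), (8, 7), (9, 3), (10, 0), (10, 3), (10, 6)}; count = 15.

For each of the 121 pairs (x, y) ∈ F_11², evaluate f(x, y) mod 11. Record the zeros.
  x = 0: [0↦3, 1↦0, 2↦3, 3↦0, 4↦1, 5↦5, 6↦0, 7↦7, 8↦3, 9↦9, 10↦2]  zeros at y ∈ {1, 3, 6}
  x = 1: [0↦8, 1↦7, 2↦5, 3↦1, 4↦5, 5↦5, 6↦0, 7↦0, 8↦4, 9↦0, 10↦9]  zeros at y ∈ {6, 7, 9}
  x = 2: [0↦5, 1↦2, 2↦2, 3↦4, 4↦7, 5↦10, 6↦1, 7↦1, 8↦9, 9↦2, 10↦1]  zeros at y ∈ ∅
  x = 3: [0↦6, 1↦8, 2↦6, 3↦10, 4↦8, 5↦10, 6↦4, 7↦0, 8↦8, 9↦5, 10↦1]  zeros at y ∈ {7}
  x = 4: [0↦1, 1↦4, 2↦7, 3↦9, 4↦9, 5↦6, 6↦10, 7↦9, 8↦2, 9↦10, 10↦10]  zeros at y ∈ ∅
  x = 5: [0↦2, 1↦2, 2↦6, 3↦2, 4↦0, 5↦10, 6↦9, 7↦7, 8↦3, 9↦7, 10↦7]  zeros at y ∈ {4}
  x = 6: [0↦10, 1↦3, 2↦4, 3↦1, 4↦4, 5↦1, 6↦2, 7↦6, 8↦1, 9↦8, 10↦4]  zeros at y ∈ ∅
  x = 7: [0↦4, 1↦8, 2↦2, 3↦7, 4↦0, 5↦2, 6↦1, 7↦7, 8↦8, 9↦3, 10↦2]  zeros at y ∈ {4}
  x = 8: [0↦7, 1↦7, 2↦1, 3↦10, 4↦0, 5↦3, 6↦7, 7↦0, 8↦3, 9↦4, 10↦2]  zeros at y ∈ {4, 7}
  x = 9: [0↦9, 1↦1, 2↦2, 3↦0, 4↦5, 5↦5, 6↦10, 7↦8, 8↦9, 9↦1, 10↦5]  zeros at y ∈ {3}
  x = 10: [0↦0, 1↦2, 2↦6, 3↦0, 4↦5, 5↦9, 6↦0, 7↦10, 8↦5, 9↦6, 10↦1]  zeros at y ∈ {0, 3, 6}
Collecting zeros: affine points = {(0, 1), (0, 3), (0, 6), (1, 6), (1, 7), (1, 9), (3, 7), (5, 4), (7, 4), (8, 4), (8, 7), (9, 3), (10, 0), (10, 3), (10, 6)}.
Total count |C(F_11)_aff| = 15.


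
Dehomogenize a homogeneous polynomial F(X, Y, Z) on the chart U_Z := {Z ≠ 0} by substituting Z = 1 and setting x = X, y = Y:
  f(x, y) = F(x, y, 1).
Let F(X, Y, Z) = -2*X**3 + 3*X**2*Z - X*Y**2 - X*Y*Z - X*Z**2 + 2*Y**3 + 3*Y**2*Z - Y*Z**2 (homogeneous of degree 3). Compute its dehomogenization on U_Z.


f(x, y) = -2*x**3 + 3*x**2 - x*y**2 - x*y - x + 2*y**3 + 3*y**2 - y

On U_Z we set Z = 1. Each monomial c·X^i·Y^j·Z^k in F becomes c·x^i·y^j·1^k = c·x^i·y^j.
Substituting Z = 1: F(X, Y, 1) = -2*x**3 + 3*x**2 - x*y**2 - x*y - x + 2*y**3 + 3*y**2 - y.
Note: deg(f) ≤ deg(F) = 3; strict inequality happens when F is divisible by Z (lost terms).


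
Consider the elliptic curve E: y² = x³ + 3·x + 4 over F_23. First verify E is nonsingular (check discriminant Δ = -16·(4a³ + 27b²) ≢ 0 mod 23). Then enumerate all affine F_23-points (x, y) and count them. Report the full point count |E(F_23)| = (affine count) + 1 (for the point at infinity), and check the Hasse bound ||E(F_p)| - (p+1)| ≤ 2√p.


Affine points = {(0, 2), (0, 21), (1, 10), (1, 13), (2, 8), (2, 15), (5, 11), (5, 12), (6, 10), (6, 13), (7, 0), (9, 1), (9, 22), (13, 3), (13, 20), (16, 10), (16, 13), (17, 0), (18, 5), (18, 18), (21, 6), (21, 17), (22, 0)}; affine count = 23; |E(F_23)| = 24.

Discriminant check: Δ ∝ 4a³ + 27b² = 4·3³ + 27·4² = 4·27 + 27·16 ≡ 11 (mod 23). Nonzero ⇒ E is nonsingular.
For each x ∈ F_23, compute rhs = x³ + 3·x + 4 mod 23, then count y ∈ F_23 with y² ≡ rhs.
  x = 0: rhs = 4, matching y values: 2, 21 (2 points).
  x = 1: rhs = 8, matching y values: 10, 13 (2 points).
  x = 2: rhs = 18, matching y values: 8, 15 (2 points).
  x = 3: rhs = 17, matching y values: none (0 points).
  x = 4: rhs = 11, matching y values: none (0 points).
  x = 5: rhs = 6, matching y values: 11, 12 (2 points).
  x = 6: rhs = 8, matching y values: 10, 13 (2 points).
  x = 7: rhs = 0, matching y values: 0 (1 points).
  x = 8: rhs = 11, matching y values: none (0 points).
  x = 9: rhs = 1, matching y values: 1, 22 (2 points).
  x = 10: rhs = 22, matching y values: none (0 points).
  x = 11: rhs = 11, matching y values: none (0 points).
  x = 12: rhs = 20, matching y values: none (0 points).
  x = 13: rhs = 9, matching y values: 3, 20 (2 points).
  x = 14: rhs = 7, matching y values: none (0 points).
  x = 15: rhs = 20, matching y values: none (0 points).
  x = 16: rhs = 8, matching y values: 10, 13 (2 points).
  x = 17: rhs = 0, matching y values: 0 (1 points).
  x = 18: rhs = 2, matching y values: 5, 18 (2 points).
  x = 19: rhs = 20, matching y values: none (0 points).
  x = 20: rhs = 14, matching y values: none (0 points).
  x = 21: rhs = 13, matching y values: 6, 17 (2 points).
  x = 22: rhs = 0, matching y values: 0 (1 points).
Total affine count: 23.
Full point count |E(F_23)| = 23 + 1 = 24.
Hasse bound: |24 − (23+1)| = |0| = 0 ≤ 2√23 ≈ 9.5917 ✓.


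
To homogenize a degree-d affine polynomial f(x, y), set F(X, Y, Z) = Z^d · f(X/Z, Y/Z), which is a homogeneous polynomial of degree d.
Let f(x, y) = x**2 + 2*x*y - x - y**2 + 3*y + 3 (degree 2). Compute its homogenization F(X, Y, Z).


F(X, Y, Z) = X**2 + 2*X*Y - X*Z - Y**2 + 3*Y*Z + 3*Z**2

deg(f) = 2.
Substitute x = X/Z, y = Y/Z into f, then multiply by Z^2.
  monomial 1·x^2·y^0 ↦ 1·X^2·Y^0·Z^0.
  monomial 2·x^1·y^1 ↦ 2·X^1·Y^1·Z^0.
  monomial -1·x^1·y^0 ↦ -1·X^1·Y^0·Z^1.
  monomial -1·x^0·y^2 ↦ -1·X^0·Y^2·Z^0.
  monomial 3·x^0·y^1 ↦ 3·X^0·Y^1·Z^1.
  monomial 3·x^0·y^0 ↦ 3·X^0·Y^0·Z^2.
Collecting: F(X, Y, Z) = X**2 + 2*X*Y - X*Z - Y**2 + 3*Y*Z + 3*Z**2.


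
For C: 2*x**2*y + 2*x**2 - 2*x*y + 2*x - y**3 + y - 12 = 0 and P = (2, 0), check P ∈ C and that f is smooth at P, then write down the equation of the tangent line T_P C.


Tangent line at P: 10*x + 5*y - 20 = 0.

Step 1: f(2, 0) = 0, so P lies on C.
Step 2: partial derivatives
  f_x(x, y) = 4*x*y + 4*x - 2*y + 2, f_y(x, y) = 2*x**2 - 2*x - 3*y**2 + 1.
  f_x(P) = 10, f_y(P) = 5 (gradient nonzero, so P is smooth).
Step 3: tangent line at P: 10·(x − 2) + 5·(y − 0) = 0.
Expanding: 10*x + 5*y - 20 = 0.


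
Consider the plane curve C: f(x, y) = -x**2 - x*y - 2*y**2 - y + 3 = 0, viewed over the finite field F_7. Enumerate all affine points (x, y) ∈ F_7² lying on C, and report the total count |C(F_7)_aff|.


Affine F_7-points: {(0, 1), (0, 2), (2, 3), (2, 6), (5, 2), (6, 1), (6, 6)}; count = 7.

For each of the 49 pairs (x, y) ∈ F_7², evaluate f(x, y) mod 7. Record the zeros.
  x = 0: [0↦3, 1↦0, 2↦0, 3↦3, 4↦2, 5↦4, 6↦2]  zeros at y ∈ {1, 2}
  x = 1: [0↦2, 1↦5, 2↦4, 3↦6, 4↦4, 5↦5, 6↦2]  zeros at y ∈ ∅
  x = 2: [0↦6, 1↦1, 2↦6, 3↦0, 4↦4, 5↦4, 6↦0]  zeros at y ∈ {3, 6}
  x = 3: [0↦1, 1↦2, 2↦6, 3↦6, 4↦2, 5↦1, 6↦3]  zeros at y ∈ ∅
  x = 4: [0↦1, 1↦1, 2↦4, 3↦3, 4↦5, 5↦3, 6↦4]  zeros at y ∈ ∅
  x = 5: [0↦6, 1↦5, 2↦0, 3↦5, 4↦6, 5↦3, 6↦3]  zeros at y ∈ {2}
  x = 6: [0↦2, 1↦0, 2↦1, 3↦5, 4↦5, 5↦1, 6↦0]  zeros at y ∈ {1, 6}
Collecting zeros: affine points = {(0, 1), (0, 2), (2, 3), (2, 6), (5, 2), (6, 1), (6, 6)}.
Total count |C(F_7)_aff| = 7.


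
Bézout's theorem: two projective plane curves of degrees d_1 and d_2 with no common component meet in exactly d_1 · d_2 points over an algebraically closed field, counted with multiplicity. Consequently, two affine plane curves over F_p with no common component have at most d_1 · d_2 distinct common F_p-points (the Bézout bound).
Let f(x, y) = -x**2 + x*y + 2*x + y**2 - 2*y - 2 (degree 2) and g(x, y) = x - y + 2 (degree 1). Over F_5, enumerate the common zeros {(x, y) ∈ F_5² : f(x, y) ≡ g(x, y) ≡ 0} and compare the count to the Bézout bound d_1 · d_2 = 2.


Common zeros: {(1, 3), (3, 0)}; count = 2; Bézout bound = 2.

deg(f) = 2, deg(g) = 1, so Bézout bound = 2.
Scan x ∈ F_5. For each x, list the y ∈ F_5 with f(x, y) ≡ 0 and those with g(x, y) ≡ 0 (mod 5); the common zeros in that column are the intersection.
  x = 0: f ≡ 0 at y ∈ ∅; g ≡ 0 at y ∈ {2}; common: ∅.
  x = 1: f ≡ 0 at y ∈ {3}; g ≡ 0 at y ∈ {3}; common: {3}.
  x = 2: f ≡ 0 at y ∈ ∅; g ≡ 0 at y ∈ {4}; common: ∅.
  x = 3: f ≡ 0 at y ∈ {0, 4}; g ≡ 0 at y ∈ {0}; common: {0}.
  x = 4: f ≡ 0 at y ∈ {0, 3}; g ≡ 0 at y ∈ {1}; common: ∅.
Collecting: common zeros = {(1, 3), (3, 0)}, so the count is 2.
Comparison with the Bézout bound: 2 ≤ 2 = deg(f)·deg(g), as expected for curves with no common component (the bound is attained).


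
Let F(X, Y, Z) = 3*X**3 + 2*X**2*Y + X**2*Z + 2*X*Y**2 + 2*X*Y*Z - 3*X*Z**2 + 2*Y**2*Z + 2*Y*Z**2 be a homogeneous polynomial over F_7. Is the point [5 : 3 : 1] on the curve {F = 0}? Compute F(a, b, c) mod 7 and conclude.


F(5,3,1) ≡ 0 (mod 7); P is on the curve.

Evaluate F(5, 3, 1) term-by-term (mod 7).
  3*X**3 ↦ 3·125·1·1 = 375
  2*X**2*Y ↦ 2·25·3·1 = 150
  X**2*Z ↦ 1·25·1·1 = 25
  2*X*Y**2 ↦ 2·5·9·1 = 90
  2*X*Y*Z ↦ 2·5·3·1 = 30
  -3*X*Z**2 ↦ -3·5·1·1 = -15
  2*Y**2*Z ↦ 2·1·9·1 = 18
  2*Y*Z**2 ↦ 2·1·3·1 = 6
Sum: F(5, 3, 1) = (375) + (150) + (25) + (90) + (30) + (-15) + (18) + (6) = 679.
Reducing mod 7: 679 ≡ 0 (mod 7).
Since F(a, b, c) ≡ 0 (mod 7), P lies on the curve.


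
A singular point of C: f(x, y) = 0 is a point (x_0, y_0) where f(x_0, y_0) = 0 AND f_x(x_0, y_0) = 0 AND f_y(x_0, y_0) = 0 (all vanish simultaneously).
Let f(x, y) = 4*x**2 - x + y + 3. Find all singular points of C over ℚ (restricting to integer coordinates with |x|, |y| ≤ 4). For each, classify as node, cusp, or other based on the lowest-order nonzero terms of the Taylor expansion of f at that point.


No singular points in the scanned grid; C is smooth there.

Compute partial derivatives:
  f_x = 8*x - 1.
  f_y = 1.
f_y = 1 is a nonzero constant, so f_y never vanishes: no point (x, y) can satisfy f = f_x = f_y = 0. In particular no (x, y) ∈ {−4, ..., 4}² is singular; the curve is smooth.


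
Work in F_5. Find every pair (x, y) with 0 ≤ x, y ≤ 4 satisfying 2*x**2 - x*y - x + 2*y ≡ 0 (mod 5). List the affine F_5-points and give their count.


Affine F_5-points: {(0, 0), (1, 4), (3, 0), (4, 4)}; count = 4.

For each of the 25 pairs (x, y) ∈ F_5², evaluate f(x, y) mod 5. Record the zeros.
  x = 0: [0↦0, 1↦2, 2↦4, 3↦1, 4↦3]  zeros at y ∈ {0}
  x = 1: [0↦1, 1↦2, 2↦3, 3↦4, 4↦0]  zeros at y ∈ {4}
  x = 2: [0↦1, 1↦1, 2↦1, 3↦1, 4↦1]  zeros at y ∈ ∅
  x = 3: [0↦0, 1↦4, 2↦3, 3↦2, 4↦1]  zeros at y ∈ {0}
  x = 4: [0↦3, 1↦1, 2↦4, 3↦2, 4↦0]  zeros at y ∈ {4}
Collecting zeros: affine points = {(0, 0), (1, 4), (3, 0), (4, 4)}.
Total count |C(F_5)_aff| = 4.


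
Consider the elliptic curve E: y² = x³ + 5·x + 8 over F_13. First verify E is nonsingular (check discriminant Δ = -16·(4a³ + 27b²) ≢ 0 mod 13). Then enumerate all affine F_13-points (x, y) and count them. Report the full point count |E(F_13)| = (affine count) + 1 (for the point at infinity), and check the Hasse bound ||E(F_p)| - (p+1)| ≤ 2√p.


Affine points = {(1, 1), (1, 12), (2, 0), (4, 1), (4, 12), (7, 3), (7, 10), (8, 1), (8, 12), (11, 4), (11, 9)}; affine count = 11; |E(F_13)| = 12.

Discriminant check: Δ ∝ 4a³ + 27b² = 4·5³ + 27·8² = 4·125 + 27·64 ≡ 5 (mod 13). Nonzero ⇒ E is nonsingular.
For each x ∈ F_13, compute rhs = x³ + 5·x + 8 mod 13, then count y ∈ F_13 with y² ≡ rhs.
  x = 0: rhs = 8, matching y values: none (0 points).
  x = 1: rhs = 1, matching y values: 1, 12 (2 points).
  x = 2: rhs = 0, matching y values: 0 (1 points).
  x = 3: rhs = 11, matching y values: none (0 points).
  x = 4: rhs = 1, matching y values: 1, 12 (2 points).
  x = 5: rhs = 2, matching y values: none (0 points).
  x = 6: rhs = 7, matching y values: none (0 points).
  x = 7: rhs = 9, matching y values: 3, 10 (2 points).
  x = 8: rhs = 1, matching y values: 1, 12 (2 points).
  x = 9: rhs = 2, matching y values: none (0 points).
  x = 10: rhs = 5, matching y values: none (0 points).
  x = 11: rhs = 3, matching y values: 4, 9 (2 points).
  x = 12: rhs = 2, matching y values: none (0 points).
Total affine count: 11.
Full point count |E(F_13)| = 11 + 1 = 12.
Hasse bound: |12 − (13+1)| = |-2| = 2 ≤ 2√13 ≈ 7.2111 ✓.


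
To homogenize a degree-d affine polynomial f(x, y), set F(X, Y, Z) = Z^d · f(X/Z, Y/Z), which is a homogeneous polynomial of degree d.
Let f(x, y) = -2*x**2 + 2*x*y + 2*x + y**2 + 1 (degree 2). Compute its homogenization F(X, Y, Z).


F(X, Y, Z) = -2*X**2 + 2*X*Y + 2*X*Z + Y**2 + Z**2

deg(f) = 2.
Substitute x = X/Z, y = Y/Z into f, then multiply by Z^2.
  monomial -2·x^2·y^0 ↦ -2·X^2·Y^0·Z^0.
  monomial 2·x^1·y^1 ↦ 2·X^1·Y^1·Z^0.
  monomial 2·x^1·y^0 ↦ 2·X^1·Y^0·Z^1.
  monomial 1·x^0·y^2 ↦ 1·X^0·Y^2·Z^0.
  monomial 1·x^0·y^0 ↦ 1·X^0·Y^0·Z^2.
Collecting: F(X, Y, Z) = -2*X**2 + 2*X*Y + 2*X*Z + Y**2 + Z**2.


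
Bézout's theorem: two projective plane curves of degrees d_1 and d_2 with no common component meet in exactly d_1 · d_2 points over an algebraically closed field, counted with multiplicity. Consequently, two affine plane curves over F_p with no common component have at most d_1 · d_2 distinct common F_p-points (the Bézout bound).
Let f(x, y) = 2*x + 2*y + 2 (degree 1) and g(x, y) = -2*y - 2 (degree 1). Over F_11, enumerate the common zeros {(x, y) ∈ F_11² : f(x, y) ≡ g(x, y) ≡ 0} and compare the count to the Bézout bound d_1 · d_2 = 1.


Common zeros: {(0, 10)}; count = 1; Bézout bound = 1.

deg(f) = 1, deg(g) = 1, so Bézout bound = 1.
Scan x ∈ F_11. For each x, list the y ∈ F_11 with f(x, y) ≡ 0 and those with g(x, y) ≡ 0 (mod 11); the common zeros in that column are the intersection.
  x = 0: f ≡ 0 at y ∈ {10}; g ≡ 0 at y ∈ {10}; common: {10}.
  x = 1: f ≡ 0 at y ∈ {9}; g ≡ 0 at y ∈ {10}; common: ∅.
  x = 2: f ≡ 0 at y ∈ {8}; g ≡ 0 at y ∈ {10}; common: ∅.
  x = 3: f ≡ 0 at y ∈ {7}; g ≡ 0 at y ∈ {10}; common: ∅.
  x = 4: f ≡ 0 at y ∈ {6}; g ≡ 0 at y ∈ {10}; common: ∅.
  x = 5: f ≡ 0 at y ∈ {5}; g ≡ 0 at y ∈ {10}; common: ∅.
  x = 6: f ≡ 0 at y ∈ {4}; g ≡ 0 at y ∈ {10}; common: ∅.
  x = 7: f ≡ 0 at y ∈ {3}; g ≡ 0 at y ∈ {10}; common: ∅.
  x = 8: f ≡ 0 at y ∈ {2}; g ≡ 0 at y ∈ {10}; common: ∅.
  x = 9: f ≡ 0 at y ∈ {1}; g ≡ 0 at y ∈ {10}; common: ∅.
  x = 10: f ≡ 0 at y ∈ {0}; g ≡ 0 at y ∈ {10}; common: ∅.
Collecting: common zeros = {(0, 10)}, so the count is 1.
Comparison with the Bézout bound: 1 ≤ 1 = deg(f)·deg(g), as expected for curves with no common component (the bound is attained).


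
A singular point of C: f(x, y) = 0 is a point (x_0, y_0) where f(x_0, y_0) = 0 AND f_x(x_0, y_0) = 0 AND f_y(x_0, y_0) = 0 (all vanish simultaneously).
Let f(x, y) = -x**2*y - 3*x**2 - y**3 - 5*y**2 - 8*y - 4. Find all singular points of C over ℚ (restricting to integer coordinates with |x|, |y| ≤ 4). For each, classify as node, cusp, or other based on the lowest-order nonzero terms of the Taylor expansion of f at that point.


Singular points: {(0, -2)}; classification: node.

Compute partial derivatives:
  f_x = -2*x*y - 6*x.
  f_y = -x**2 - 3*y**2 - 10*y - 8.
Scan x_0 ∈ {−4, ..., 4}. For each x_0, f_y(x_0, y) is a polynomial in y; find its integer roots y ∈ {−4, ..., 4}, then test f_x and f at those candidates.
  x = -4: f_y(-4, y) = -3*y**2 - 10*y - 24; no integer root y with |y| ≤ 4.
  x = -3: f_y(-3, y) = -3*y**2 - 10*y - 17; no integer root y with |y| ≤ 4.
  x = -2: f_y(-2, y) = -3*y**2 - 10*y - 12; no integer root y with |y| ≤ 4.
  x = -1: f_y(-1, y) = -3*y**2 - 10*y - 9; no integer root y with |y| ≤ 4.
  x = 0: f_y(0, y) = -3*y**2 - 10*y - 8; vanishes at y ∈ {-2}. (0, -2): f_x = 0, f = 0 — SINGULAR.
  x = 1: f_y(1, y) = -3*y**2 - 10*y - 9; no integer root y with |y| ≤ 4.
  x = 2: f_y(2, y) = -3*y**2 - 10*y - 12; no integer root y with |y| ≤ 4.
  x = 3: f_y(3, y) = -3*y**2 - 10*y - 17; no integer root y with |y| ≤ 4.
  x = 4: f_y(4, y) = -3*y**2 - 10*y - 24; no integer root y with |y| ≤ 4.
Only singular point on the grid: (0, -2).
Classify: substitute x = 0 + u, y = -2 + v and expand: f = -u**2*v - u**2 - v**3 + v**2.
No constant or linear terms (consistent with a singular point). Quadratic part: -u**2 + v**2. Cubic part: -u**2*v - v**3.
The quadratic part v**2 - u**2 = (v − u)(v + u) splits into two distinct linear factors, so there are two distinct tangent lines y − -2 = ±(x − 0) — this is a node (ordinary double point).
Classification: node.


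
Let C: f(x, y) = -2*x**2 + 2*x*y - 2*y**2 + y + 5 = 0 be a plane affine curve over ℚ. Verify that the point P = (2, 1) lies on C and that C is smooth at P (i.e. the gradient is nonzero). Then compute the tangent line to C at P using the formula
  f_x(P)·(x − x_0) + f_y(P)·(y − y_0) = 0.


Tangent line at P: -6*x + y + 11 = 0.

Step 1: f(2, 1) = 0, so P lies on C.
Step 2: partial derivatives
  f_x(x, y) = -4*x + 2*y, f_y(x, y) = 2*x - 4*y + 1.
  f_x(P) = -6, f_y(P) = 1 (gradient nonzero, so P is smooth).
Step 3: tangent line at P: -6·(x − 2) + 1·(y − 1) = 0.
Expanding: -6*x + y + 11 = 0.


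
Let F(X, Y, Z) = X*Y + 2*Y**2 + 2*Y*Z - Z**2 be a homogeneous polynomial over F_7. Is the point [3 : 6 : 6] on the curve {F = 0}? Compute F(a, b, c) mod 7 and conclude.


F(3,6,6) ≡ 0 (mod 7); P is on the curve.

Evaluate F(3, 6, 6) term-by-term (mod 7).
  X*Y ↦ 1·3·6·1 = 18
  2*Y**2 ↦ 2·1·36·1 = 72
  2*Y*Z ↦ 2·1·6·6 = 72
  -Z**2 ↦ -1·1·1·36 = -36
Sum: F(3, 6, 6) = (18) + (72) + (72) + (-36) = 126.
Reducing mod 7: 126 ≡ 0 (mod 7).
Since F(a, b, c) ≡ 0 (mod 7), P lies on the curve.


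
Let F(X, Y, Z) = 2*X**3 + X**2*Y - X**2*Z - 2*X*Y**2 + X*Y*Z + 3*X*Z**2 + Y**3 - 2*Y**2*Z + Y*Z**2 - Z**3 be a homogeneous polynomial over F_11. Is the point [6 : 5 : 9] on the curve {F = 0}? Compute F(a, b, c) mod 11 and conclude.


F(6,5,9) ≡ 0 (mod 11); P is on the curve.

Evaluate F(6, 5, 9) term-by-term (mod 11).
  2*X**3 ↦ 2·216·1·1 = 432
  X**2*Y ↦ 1·36·5·1 = 180
  -X**2*Z ↦ -1·36·1·9 = -324
  -2*X*Y**2 ↦ -2·6·25·1 = -300
  X*Y*Z ↦ 1·6·5·9 = 270
  3*X*Z**2 ↦ 3·6·1·81 = 1458
  Y**3 ↦ 1·1·125·1 = 125
  -2*Y**2*Z ↦ -2·1·25·9 = -450
  Y*Z**2 ↦ 1·1·5·81 = 405
  -Z**3 ↦ -1·1·1·729 = -729
Sum: F(6, 5, 9) = (432) + (180) + (-324) + (-300) + (270) + (1458) + (125) + (-450) + (405) + (-729) = 1067.
Reducing mod 11: 1067 ≡ 0 (mod 11).
Since F(a, b, c) ≡ 0 (mod 11), P lies on the curve.


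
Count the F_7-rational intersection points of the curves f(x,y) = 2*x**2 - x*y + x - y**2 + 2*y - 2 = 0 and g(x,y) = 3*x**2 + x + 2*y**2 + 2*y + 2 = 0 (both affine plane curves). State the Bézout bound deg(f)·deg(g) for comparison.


Common zeros: {(3, 3)}; count = 1; Bézout bound = 4.

deg(f) = 2, deg(g) = 2, so Bézout bound = 4.
Scan x ∈ F_7. For each x, list the y ∈ F_7 with f(x, y) ≡ 0 and those with g(x, y) ≡ 0 (mod 7); the common zeros in that column are the intersection.
  x = 0: f ≡ 0 at y ∈ ∅; g ≡ 0 at y ∈ {2, 4}; common: ∅.
  x = 1: f ≡ 0 at y ∈ ∅; g ≡ 0 at y ∈ ∅; common: ∅.
  x = 2: f ≡ 0 at y ∈ {1, 6}; g ≡ 0 at y ∈ {2, 4}; common: ∅.
  x = 3: f ≡ 0 at y ∈ {3}; g ≡ 0 at y ∈ {3}; common: {3}.
  x = 4: f ≡ 0 at y ∈ {6}; g ≡ 0 at y ∈ ∅; common: ∅.
  x = 5: f ≡ 0 at y ∈ {1, 3}; g ≡ 0 at y ∈ ∅; common: ∅.
  x = 6: f ≡ 0 at y ∈ ∅; g ≡ 0 at y ∈ {3}; common: ∅.
Collecting: common zeros = {(3, 3)}, so the count is 1.
Comparison with the Bézout bound: 1 ≤ 4 = deg(f)·deg(g), as expected for curves with no common component (the affine F_7-count falls short of the bound because intersections may lie at infinity, over extension fields, or carry multiplicity).


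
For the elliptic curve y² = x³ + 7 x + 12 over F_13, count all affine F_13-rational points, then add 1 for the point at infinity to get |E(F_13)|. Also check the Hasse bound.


Affine points = {(0, 5), (0, 8), (4, 0), (5, 4), (5, 9), (6, 6), (6, 7), (7, 1), (7, 12), (10, 4), (10, 9), (11, 4), (11, 9), (12, 2), (12, 11)}; affine count = 15; |E(F_13)| = 16.

Discriminant check: Δ ∝ 4a³ + 27b² = 4·7³ + 27·12² = 4·343 + 27·144 ≡ 8 (mod 13). Nonzero ⇒ E is nonsingular.
For each x ∈ F_13, compute rhs = x³ + 7·x + 12 mod 13, then count y ∈ F_13 with y² ≡ rhs.
  x = 0: rhs = 12, matching y values: 5, 8 (2 points).
  x = 1: rhs = 7, matching y values: none (0 points).
  x = 2: rhs = 8, matching y values: none (0 points).
  x = 3: rhs = 8, matching y values: none (0 points).
  x = 4: rhs = 0, matching y values: 0 (1 points).
  x = 5: rhs = 3, matching y values: 4, 9 (2 points).
  x = 6: rhs = 10, matching y values: 6, 7 (2 points).
  x = 7: rhs = 1, matching y values: 1, 12 (2 points).
  x = 8: rhs = 8, matching y values: none (0 points).
  x = 9: rhs = 11, matching y values: none (0 points).
  x = 10: rhs = 3, matching y values: 4, 9 (2 points).
  x = 11: rhs = 3, matching y values: 4, 9 (2 points).
  x = 12: rhs = 4, matching y values: 2, 11 (2 points).
Total affine count: 15.
Full point count |E(F_13)| = 15 + 1 = 16.
Hasse bound: |16 − (13+1)| = |2| = 2 ≤ 2√13 ≈ 7.2111 ✓.


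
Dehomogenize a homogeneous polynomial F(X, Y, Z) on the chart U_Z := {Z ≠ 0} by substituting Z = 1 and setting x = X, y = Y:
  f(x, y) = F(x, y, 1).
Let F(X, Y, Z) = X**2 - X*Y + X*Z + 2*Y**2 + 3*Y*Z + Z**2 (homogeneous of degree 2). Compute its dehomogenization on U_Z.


f(x, y) = x**2 - x*y + x + 2*y**2 + 3*y + 1

On U_Z we set Z = 1. Each monomial c·X^i·Y^j·Z^k in F becomes c·x^i·y^j·1^k = c·x^i·y^j.
Substituting Z = 1: F(X, Y, 1) = x**2 - x*y + x + 2*y**2 + 3*y + 1.
Note: deg(f) ≤ deg(F) = 2; strict inequality happens when F is divisible by Z (lost terms).


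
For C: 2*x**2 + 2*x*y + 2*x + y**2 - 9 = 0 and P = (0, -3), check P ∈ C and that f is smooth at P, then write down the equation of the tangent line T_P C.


Tangent line at P: -4*x - 6*y - 18 = 0.

Step 1: f(0, -3) = 0, so P lies on C.
Step 2: partial derivatives
  f_x(x, y) = 4*x + 2*y + 2, f_y(x, y) = 2*x + 2*y.
  f_x(P) = -4, f_y(P) = -6 (gradient nonzero, so P is smooth).
Step 3: tangent line at P: -4·(x − 0) + -6·(y − -3) = 0.
Expanding: -4*x - 6*y - 18 = 0.


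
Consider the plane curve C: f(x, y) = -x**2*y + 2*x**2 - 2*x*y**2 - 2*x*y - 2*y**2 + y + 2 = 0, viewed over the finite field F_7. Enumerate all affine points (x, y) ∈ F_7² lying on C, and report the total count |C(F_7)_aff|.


Affine F_7-points: {(2, 2), (2, 5), (6, 5)}; count = 3.

For each of the 49 pairs (x, y) ∈ F_7², evaluate f(x, y) mod 7. Record the zeros.
  x = 0: [0↦2, 1↦1, 2↦3, 3↦1, 4↦2, 5↦6, 6↦6]  zeros at y ∈ ∅
  x = 1: [0↦4, 1↦5, 2↦5, 3↦4, 4↦2, 5↦6, 6↦2]  zeros at y ∈ ∅
  x = 2: [0↦3, 1↦4, 2↦0, 3↦5, 4↦5, 5↦0, 6↦4]  zeros at y ∈ {2, 5}
  x = 3: [0↦6, 1↦5, 2↦2, 3↦4, 4↦4, 5↦2, 6↦5]  zeros at y ∈ ∅
  x = 4: [0↦6, 1↦1, 2↦4, 3↦1, 4↦6, 5↦5, 6↦5]  zeros at y ∈ ∅
  x = 5: [0↦3, 1↦6, 2↦6, 3↦3, 4↦4, 5↦2, 6↦4]  zeros at y ∈ ∅
  x = 6: [0↦4, 1↦6, 2↦1, 3↦3, 4↦5, 5↦0, 6↦2]  zeros at y ∈ {5}
Collecting zeros: affine points = {(2, 2), (2, 5), (6, 5)}.
Total count |C(F_7)_aff| = 3.


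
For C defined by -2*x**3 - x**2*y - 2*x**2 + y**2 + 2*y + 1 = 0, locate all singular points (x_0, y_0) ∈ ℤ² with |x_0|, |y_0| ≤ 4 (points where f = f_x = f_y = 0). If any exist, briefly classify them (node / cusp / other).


Singular points: {(0, -1)}; classification: node.

Compute partial derivatives:
  f_x = -6*x**2 - 2*x*y - 4*x.
  f_y = -x**2 + 2*y + 2.
Scan x_0 ∈ {−4, ..., 4}. For each x_0, f_y(x_0, y) is a polynomial in y; find its integer roots y ∈ {−4, ..., 4}, then test f_x and f at those candidates.
  x = -4: f_y(-4, y) = 2*y - 14; no integer root y with |y| ≤ 4.
  x = -3: f_y(-3, y) = 2*y - 7; no integer root y with |y| ≤ 4.
  x = -2: f_y(-2, y) = 2*y - 2; vanishes at y ∈ {1}. (-2, 1): f_x = -12 ≠ 0.
  x = -1: f_y(-1, y) = 2*y + 1; no integer root y with |y| ≤ 4.
  x = 0: f_y(0, y) = 2*y + 2; vanishes at y ∈ {-1}. (0, -1): f_x = 0, f = 0 — SINGULAR.
  x = 1: f_y(1, y) = 2*y + 1; no integer root y with |y| ≤ 4.
  x = 2: f_y(2, y) = 2*y - 2; vanishes at y ∈ {1}. (2, 1): f_x = -36 ≠ 0.
  x = 3: f_y(3, y) = 2*y - 7; no integer root y with |y| ≤ 4.
  x = 4: f_y(4, y) = 2*y - 14; no integer root y with |y| ≤ 4.
Only singular point on the grid: (0, -1).
Classify: substitute x = 0 + u, y = -1 + v and expand: f = -2*u**3 - u**2*v - u**2 + v**2.
No constant or linear terms (consistent with a singular point). Quadratic part: -u**2 + v**2. Cubic part: -2*u**3 - u**2*v.
The quadratic part v**2 - u**2 = (v − u)(v + u) splits into two distinct linear factors, so there are two distinct tangent lines y − -1 = ±(x − 0) — this is a node (ordinary double point).
Classification: node.
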